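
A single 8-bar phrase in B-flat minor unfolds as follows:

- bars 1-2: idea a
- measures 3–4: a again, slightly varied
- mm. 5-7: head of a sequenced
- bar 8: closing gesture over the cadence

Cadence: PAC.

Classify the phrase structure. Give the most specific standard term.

sentence

Basic idea (mm. 1-2) + its repetition (mm. 3–4) form the presentation; fragmentation and cadence (mm. 5-8) form the continuation — the 8-bar whole is a sentence.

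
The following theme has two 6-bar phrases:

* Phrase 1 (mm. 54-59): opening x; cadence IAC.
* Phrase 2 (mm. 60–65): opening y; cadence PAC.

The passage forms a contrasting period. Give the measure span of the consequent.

measures 60–65

The phrase ending with the weaker cadence (imperfect authentic cadence) is the antecedent; the one ending more conclusively (perfect authentic cadence) is the consequent. The consequent is measures 60–65.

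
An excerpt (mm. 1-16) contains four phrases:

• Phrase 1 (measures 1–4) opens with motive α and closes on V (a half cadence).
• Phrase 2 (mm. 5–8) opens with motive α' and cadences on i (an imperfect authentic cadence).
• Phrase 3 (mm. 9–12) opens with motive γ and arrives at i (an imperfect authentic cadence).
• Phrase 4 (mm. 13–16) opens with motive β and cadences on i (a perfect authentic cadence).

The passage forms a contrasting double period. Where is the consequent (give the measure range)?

measures 9–16

In a double period the four phrases pair into a large antecedent (phrases 1–2, ending imperfect authentic cadence) and a large consequent (phrases 3–4, ending perfect authentic cadence). The consequent spans mm. 9-16.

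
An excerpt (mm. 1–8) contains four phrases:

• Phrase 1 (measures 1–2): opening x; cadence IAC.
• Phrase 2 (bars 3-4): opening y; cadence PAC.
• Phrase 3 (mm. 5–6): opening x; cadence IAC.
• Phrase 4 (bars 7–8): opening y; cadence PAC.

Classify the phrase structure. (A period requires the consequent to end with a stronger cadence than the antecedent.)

The cadence pattern IAC–PAC–IAC–PAC is weak–strong twice, and phrases 3–4 restate phrases 1–2: a period heard twice, not a double period (which would end weakly at phrase 2).

repeated period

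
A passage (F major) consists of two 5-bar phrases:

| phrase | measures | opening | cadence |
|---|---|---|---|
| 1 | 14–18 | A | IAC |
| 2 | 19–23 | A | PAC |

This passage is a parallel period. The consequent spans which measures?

measures 19–23

The antecedent is the phrase ending with the weaker cadence (imperfect authentic cadence, phrase 1) and the consequent the one ending more conclusively (perfect authentic cadence, phrase 2); the consequent is mm. 19–23.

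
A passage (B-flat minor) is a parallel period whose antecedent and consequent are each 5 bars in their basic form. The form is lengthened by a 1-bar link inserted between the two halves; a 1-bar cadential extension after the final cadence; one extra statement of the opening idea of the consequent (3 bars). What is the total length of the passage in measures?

15 measures

Basic parallel period: 5 + 5 = 10 bars.
10 (basic form) + 1 (link) + 1 (cadential extension) + 3 (extra statement) = 15.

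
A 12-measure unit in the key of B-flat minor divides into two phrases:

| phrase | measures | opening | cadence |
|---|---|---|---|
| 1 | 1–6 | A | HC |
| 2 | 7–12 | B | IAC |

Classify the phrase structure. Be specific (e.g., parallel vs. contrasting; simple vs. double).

contrasting period

Phrase 1 ends with a half cadence (weaker) and phrase 2 with an imperfect authentic cadence (stronger): antecedent + consequent = a period.
The two phrases open with different material (A / B), so the period is contrasting.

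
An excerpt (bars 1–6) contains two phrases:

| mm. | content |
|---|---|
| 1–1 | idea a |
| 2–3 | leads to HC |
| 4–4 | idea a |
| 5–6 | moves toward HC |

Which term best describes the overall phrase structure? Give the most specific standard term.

Both phrases have the same opening (a) and the same cadence (half cadence): the second is a restatement, not a consequent, so this is a repeated phrase rather than a period.

repeated phrase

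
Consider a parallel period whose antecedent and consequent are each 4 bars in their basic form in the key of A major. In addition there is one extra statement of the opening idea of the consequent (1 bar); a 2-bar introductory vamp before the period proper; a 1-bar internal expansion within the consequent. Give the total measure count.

12 measures

Basic parallel period: 4 + 4 = 8 bars.
8 (basic form) + 1 (extra statement) + 2 (introduction) + 1 (internal expansion) = 12.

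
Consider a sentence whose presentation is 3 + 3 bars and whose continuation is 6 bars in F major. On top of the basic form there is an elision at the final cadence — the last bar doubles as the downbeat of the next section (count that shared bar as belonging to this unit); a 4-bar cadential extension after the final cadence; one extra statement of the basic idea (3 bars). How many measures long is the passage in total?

19 measures

Basic sentence: 3 + 3 + 6 = 12 bars.
12 (basic form) + 4 (cadential extension) + 3 (extra statement) = 19.
The elision shares a bar with the next section but does not change this unit's count.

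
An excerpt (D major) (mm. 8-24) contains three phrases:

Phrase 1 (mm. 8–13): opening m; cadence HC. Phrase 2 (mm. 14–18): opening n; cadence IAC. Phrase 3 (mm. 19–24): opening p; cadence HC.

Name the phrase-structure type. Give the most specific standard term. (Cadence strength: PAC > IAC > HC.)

phrase group

The final phrase closes with a half cadence, which is not stronger than the preceding imperfect authentic cadence; the 3 phrases lack an overall antecedent–consequent design and so form a phrase group.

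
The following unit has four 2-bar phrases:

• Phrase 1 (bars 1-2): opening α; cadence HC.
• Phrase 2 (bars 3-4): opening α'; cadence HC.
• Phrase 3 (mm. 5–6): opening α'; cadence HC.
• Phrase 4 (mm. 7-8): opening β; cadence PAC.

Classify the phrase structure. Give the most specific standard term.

parallel double period

Four phrases in two halves: the first half (bars 1–4) ends with a half cadence, the second (mm. 5-8) with a perfect authentic cadence — a large antecedent–consequent pair, i.e. a double period.
Phrase 3 begins with the same material as phrase 1, making it parallel.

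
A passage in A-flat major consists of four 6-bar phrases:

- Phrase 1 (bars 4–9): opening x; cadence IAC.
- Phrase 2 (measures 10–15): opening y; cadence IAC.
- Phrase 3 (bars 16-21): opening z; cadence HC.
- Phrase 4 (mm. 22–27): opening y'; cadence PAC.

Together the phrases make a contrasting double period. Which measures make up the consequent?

In a double period the first pair of phrases (ending imperfect authentic cadence) is the large antecedent and the second pair (ending perfect authentic cadence) is the large consequent; the consequent is measures 16–27.

measures 16–27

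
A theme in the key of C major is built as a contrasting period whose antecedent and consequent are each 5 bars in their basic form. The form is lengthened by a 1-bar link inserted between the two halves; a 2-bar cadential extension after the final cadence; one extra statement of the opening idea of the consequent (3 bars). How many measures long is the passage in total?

16 measures

Basic contrasting period: 5 + 5 = 10 bars.
10 (basic form) + 1 (link) + 2 (cadential extension) + 3 (extra statement) = 16.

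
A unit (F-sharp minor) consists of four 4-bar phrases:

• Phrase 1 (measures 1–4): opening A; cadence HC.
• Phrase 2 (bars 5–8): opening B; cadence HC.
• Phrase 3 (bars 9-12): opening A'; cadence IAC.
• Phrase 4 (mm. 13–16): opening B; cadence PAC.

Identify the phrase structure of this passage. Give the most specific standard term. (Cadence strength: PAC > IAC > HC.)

Four phrases in two halves: the first half (mm. 1–8) ends with a half cadence, the second (mm. 9–16) with a perfect authentic cadence — a large antecedent–consequent pair, i.e. a double period.
Phrase 3 begins with the same material as phrase 1, making it parallel.

parallel double period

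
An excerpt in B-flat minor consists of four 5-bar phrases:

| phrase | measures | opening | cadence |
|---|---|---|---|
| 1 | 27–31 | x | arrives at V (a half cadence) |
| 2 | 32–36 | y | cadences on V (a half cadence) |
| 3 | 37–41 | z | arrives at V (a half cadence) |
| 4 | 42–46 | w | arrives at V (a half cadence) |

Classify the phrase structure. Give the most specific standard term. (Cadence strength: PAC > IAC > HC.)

Phrase 4 ends with a half cadence, no stronger than phrase 2's half cadence, so the four phrases do not form a double period; nor do phrases 3–4 duplicate 1–2, so it is not a repeated period. With no phrase reaching a conclusive cadence, the passage is a phrase group.

phrase group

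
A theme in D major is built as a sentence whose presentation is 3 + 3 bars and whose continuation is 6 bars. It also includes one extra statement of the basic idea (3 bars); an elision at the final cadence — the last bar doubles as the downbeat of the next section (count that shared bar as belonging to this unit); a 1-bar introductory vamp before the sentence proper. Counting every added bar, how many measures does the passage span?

16 measures

Basic sentence: 3 + 3 + 6 = 12 bars.
12 (basic form) + 3 (extra statement) + 1 (introduction) = 16.
The elision shares a bar with the next section but does not change this unit's count.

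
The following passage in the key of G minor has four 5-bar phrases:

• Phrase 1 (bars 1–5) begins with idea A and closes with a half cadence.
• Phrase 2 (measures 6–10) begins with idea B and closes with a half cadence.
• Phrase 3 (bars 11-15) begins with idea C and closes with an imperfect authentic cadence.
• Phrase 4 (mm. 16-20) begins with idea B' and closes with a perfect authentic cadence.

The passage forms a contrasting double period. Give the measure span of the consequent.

In a double period the first pair of phrases (ending half cadence) is the large antecedent and the second pair (ending perfect authentic cadence) is the large consequent; the consequent is measures 11–20.

measures 11–20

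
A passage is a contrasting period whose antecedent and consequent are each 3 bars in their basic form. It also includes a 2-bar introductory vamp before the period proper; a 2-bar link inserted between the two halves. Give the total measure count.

10 measures

Basic contrasting period: 3 + 3 = 6 bars.
6 (basic form) + 2 (introduction) + 2 (link) = 10.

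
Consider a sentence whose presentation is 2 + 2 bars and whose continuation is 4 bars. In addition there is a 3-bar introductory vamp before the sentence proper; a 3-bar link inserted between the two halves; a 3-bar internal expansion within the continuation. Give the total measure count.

17 measures

Basic sentence: 2 + 2 + 4 = 8 bars.
8 (basic form) + 3 (introduction) + 3 (link) + 3 (internal expansion) = 17.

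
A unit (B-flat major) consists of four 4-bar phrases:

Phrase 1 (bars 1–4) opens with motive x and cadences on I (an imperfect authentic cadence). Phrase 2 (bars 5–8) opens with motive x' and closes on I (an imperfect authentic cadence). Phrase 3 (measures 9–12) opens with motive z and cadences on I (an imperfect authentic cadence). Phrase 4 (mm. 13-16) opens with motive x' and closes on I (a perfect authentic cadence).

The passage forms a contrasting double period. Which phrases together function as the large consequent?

In a double period the first pair of phrases (ending imperfect authentic cadence) is the large antecedent and the second pair (ending perfect authentic cadence) is the large consequent; the consequent is phrases 3 and 4.

phrases 3 and 4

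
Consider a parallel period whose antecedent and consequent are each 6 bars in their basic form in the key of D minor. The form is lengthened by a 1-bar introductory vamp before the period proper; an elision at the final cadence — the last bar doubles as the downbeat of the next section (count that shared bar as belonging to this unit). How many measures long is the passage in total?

13 measures

Basic parallel period: 6 + 6 = 12 bars.
12 (basic form) + 1 (introduction) = 13.
The elision shares a bar with the next section but does not change this unit's count.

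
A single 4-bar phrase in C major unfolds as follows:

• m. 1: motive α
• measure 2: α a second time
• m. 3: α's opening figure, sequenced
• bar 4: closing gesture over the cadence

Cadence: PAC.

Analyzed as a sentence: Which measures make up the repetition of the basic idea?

The presentation of a sentence is the basic idea (measure 1) plus its repetition (measure 2); the repetition of the basic idea is therefore measure 2.

measures 2–2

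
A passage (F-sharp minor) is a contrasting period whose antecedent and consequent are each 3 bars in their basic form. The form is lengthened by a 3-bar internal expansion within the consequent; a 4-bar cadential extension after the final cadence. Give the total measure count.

Basic contrasting period: 3 + 3 = 6 bars.
6 (basic form) + 3 (internal expansion) + 4 (cadential extension) = 13.

13 measures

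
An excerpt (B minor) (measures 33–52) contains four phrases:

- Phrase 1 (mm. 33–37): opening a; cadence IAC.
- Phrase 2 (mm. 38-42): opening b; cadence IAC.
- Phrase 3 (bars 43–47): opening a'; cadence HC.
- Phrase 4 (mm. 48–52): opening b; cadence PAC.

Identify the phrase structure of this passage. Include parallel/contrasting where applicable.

Four phrases in two halves: the first half (measures 33-42) ends with an imperfect authentic cadence, the second (mm. 43–52) with a perfect authentic cadence — a large antecedent–consequent pair, i.e. a double period.
Phrase 3 begins with the same material as phrase 1, making it parallel.

parallel double period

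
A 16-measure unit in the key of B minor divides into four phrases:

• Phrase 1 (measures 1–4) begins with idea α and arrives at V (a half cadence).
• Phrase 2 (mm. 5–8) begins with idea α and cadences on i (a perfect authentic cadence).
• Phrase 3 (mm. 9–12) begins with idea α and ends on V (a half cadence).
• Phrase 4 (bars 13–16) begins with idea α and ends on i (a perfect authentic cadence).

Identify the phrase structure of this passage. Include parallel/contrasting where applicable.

repeated period

The cadence pattern HC–PAC–HC–PAC is weak–strong twice, and phrases 3–4 restate phrases 1–2: a period heard twice, not a double period (which would end weakly at phrase 2).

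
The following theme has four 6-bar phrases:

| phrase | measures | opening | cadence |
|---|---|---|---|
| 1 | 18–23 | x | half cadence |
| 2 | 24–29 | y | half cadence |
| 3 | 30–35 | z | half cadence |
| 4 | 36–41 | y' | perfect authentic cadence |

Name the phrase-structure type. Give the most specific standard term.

Four phrases in two halves: the first half (mm. 18–29) ends with a half cadence, the second (bars 30–41) with a perfect authentic cadence — a large antecedent–consequent pair, i.e. a double period.
Phrase 3 begins with different material from phrase 1, making it contrasting.

contrasting double period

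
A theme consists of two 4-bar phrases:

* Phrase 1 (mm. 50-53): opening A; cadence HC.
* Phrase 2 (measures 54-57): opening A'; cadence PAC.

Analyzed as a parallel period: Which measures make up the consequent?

The antecedent is the phrase ending with the weaker cadence (half cadence, phrase 1) and the consequent the one ending more conclusively (perfect authentic cadence, phrase 2); the consequent is mm. 54-57.

measures 54–57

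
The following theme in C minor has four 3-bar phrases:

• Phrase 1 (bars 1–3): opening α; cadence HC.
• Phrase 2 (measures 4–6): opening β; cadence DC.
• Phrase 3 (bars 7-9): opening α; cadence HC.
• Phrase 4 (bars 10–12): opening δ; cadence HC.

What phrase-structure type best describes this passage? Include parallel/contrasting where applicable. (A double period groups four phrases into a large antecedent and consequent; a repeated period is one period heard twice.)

phrase group

Phrase 4 ends with a half cadence, no stronger than phrase 2's deceptive cadence, so the four phrases do not form a double period; nor do phrases 3–4 duplicate 1–2, so it is not a repeated period. With no phrase reaching a conclusive cadence, the passage is a phrase group.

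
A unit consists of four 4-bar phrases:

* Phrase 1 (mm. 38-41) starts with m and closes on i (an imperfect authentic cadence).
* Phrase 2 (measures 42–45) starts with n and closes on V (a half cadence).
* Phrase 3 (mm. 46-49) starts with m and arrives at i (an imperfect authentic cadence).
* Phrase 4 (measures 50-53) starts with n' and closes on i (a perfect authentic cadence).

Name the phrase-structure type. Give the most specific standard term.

parallel double period

Four phrases in two halves: the first half (bars 38–45) ends with a half cadence, the second (measures 46–53) with a perfect authentic cadence — a large antecedent–consequent pair, i.e. a double period.
Phrase 3 begins with the same material as phrase 1, making it parallel.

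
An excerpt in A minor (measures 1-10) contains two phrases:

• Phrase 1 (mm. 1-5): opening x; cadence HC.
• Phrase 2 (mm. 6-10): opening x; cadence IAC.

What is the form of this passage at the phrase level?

Phrase 1 ends with a half cadence (weaker) and phrase 2 with an imperfect authentic cadence (stronger): antecedent + consequent = a period.
The two phrases open with the same material (x / x), so the period is parallel.

parallel period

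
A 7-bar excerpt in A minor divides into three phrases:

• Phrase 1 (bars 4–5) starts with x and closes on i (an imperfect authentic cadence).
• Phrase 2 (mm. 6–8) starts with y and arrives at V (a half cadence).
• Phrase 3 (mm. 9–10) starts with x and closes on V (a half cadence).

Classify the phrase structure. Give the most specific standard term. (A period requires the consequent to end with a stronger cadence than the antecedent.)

phrase group

The final phrase closes with a half cadence, which is not stronger than the preceding half cadence; the 3 phrases lack an overall antecedent–consequent design and so form a phrase group.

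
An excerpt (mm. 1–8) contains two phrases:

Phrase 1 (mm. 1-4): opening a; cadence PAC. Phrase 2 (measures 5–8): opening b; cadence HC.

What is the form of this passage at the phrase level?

The second phrase closes with a half cadence, which is not stronger than the first phrase's perfect authentic cadence; without a weak→strong cadential pair there is no antecedent–consequent relationship, so this is a phrase group rather than a period.

phrase group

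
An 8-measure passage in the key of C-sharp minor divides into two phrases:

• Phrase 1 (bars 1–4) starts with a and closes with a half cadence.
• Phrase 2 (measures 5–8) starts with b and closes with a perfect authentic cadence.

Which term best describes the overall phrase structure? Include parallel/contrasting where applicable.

Phrase 1 ends with a half cadence (weaker) and phrase 2 with a perfect authentic cadence (stronger): antecedent + consequent = a period.
The two phrases open with different material (a / b), so the period is contrasting.

contrasting period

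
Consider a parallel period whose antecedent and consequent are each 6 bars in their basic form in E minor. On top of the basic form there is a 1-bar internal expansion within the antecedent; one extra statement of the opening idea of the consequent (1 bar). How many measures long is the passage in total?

Basic parallel period: 6 + 6 = 12 bars.
12 (basic form) + 1 (internal expansion) + 1 (extra statement) = 14.

14 measures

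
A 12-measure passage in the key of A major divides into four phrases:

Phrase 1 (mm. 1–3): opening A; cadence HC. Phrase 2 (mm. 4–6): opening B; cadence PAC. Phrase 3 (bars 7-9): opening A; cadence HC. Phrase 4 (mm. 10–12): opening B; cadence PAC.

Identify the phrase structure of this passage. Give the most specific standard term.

The cadence pattern HC–PAC–HC–PAC is weak–strong twice, and phrases 3–4 restate phrases 1–2: a period heard twice, not a double period (which would end weakly at phrase 2).

repeated period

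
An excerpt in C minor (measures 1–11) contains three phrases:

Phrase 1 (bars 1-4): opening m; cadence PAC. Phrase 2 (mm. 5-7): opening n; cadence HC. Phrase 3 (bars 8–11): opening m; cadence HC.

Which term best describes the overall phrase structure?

phrase group

The final phrase closes with a half cadence, which is not stronger than the preceding half cadence; the 3 phrases lack an overall antecedent–consequent design and so form a phrase group.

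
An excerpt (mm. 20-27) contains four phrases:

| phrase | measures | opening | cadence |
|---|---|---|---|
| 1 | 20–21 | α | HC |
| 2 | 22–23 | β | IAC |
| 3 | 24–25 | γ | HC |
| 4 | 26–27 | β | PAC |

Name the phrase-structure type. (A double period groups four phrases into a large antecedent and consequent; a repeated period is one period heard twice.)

contrasting double period

Four phrases in two halves: the first half (mm. 20-23) ends with an imperfect authentic cadence, the second (mm. 24–27) with a perfect authentic cadence — a large antecedent–consequent pair, i.e. a double period.
Phrase 3 begins with different material from phrase 1, making it contrasting.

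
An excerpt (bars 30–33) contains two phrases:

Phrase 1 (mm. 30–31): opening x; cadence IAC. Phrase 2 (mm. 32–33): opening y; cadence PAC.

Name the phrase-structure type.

contrasting period

Phrase 1 ends with an imperfect authentic cadence (weaker) and phrase 2 with a perfect authentic cadence (stronger): antecedent + consequent = a period.
The two phrases open with different material (x / y), so the period is contrasting.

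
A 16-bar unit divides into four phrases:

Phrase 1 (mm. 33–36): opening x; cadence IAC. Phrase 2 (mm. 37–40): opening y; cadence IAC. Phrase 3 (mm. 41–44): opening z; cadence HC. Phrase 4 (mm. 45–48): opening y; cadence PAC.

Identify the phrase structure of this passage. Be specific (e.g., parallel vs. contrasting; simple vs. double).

Four phrases in two halves: the first half (measures 33–40) ends with an imperfect authentic cadence, the second (mm. 41-48) with a perfect authentic cadence — a large antecedent–consequent pair, i.e. a double period.
Phrase 3 begins with different material from phrase 1, making it contrasting.

contrasting double period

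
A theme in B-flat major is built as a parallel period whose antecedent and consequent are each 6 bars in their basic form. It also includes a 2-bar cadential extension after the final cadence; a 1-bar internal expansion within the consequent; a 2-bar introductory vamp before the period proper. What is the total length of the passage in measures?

17 measures

Basic parallel period: 6 + 6 = 12 bars.
12 (basic form) + 2 (cadential extension) + 1 (internal expansion) + 2 (introduction) = 17.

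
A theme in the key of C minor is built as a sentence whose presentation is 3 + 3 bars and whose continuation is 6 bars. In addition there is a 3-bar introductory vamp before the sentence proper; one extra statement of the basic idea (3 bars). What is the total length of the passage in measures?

18 measures

Basic sentence: 3 + 3 + 6 = 12 bars.
12 (basic form) + 3 (introduction) + 3 (extra statement) = 18.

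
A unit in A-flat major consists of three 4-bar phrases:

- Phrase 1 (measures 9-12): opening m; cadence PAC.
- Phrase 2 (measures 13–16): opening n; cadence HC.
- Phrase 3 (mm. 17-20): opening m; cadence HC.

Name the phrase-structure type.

The final phrase closes with a half cadence, which is not stronger than the preceding half cadence; the 3 phrases lack an overall antecedent–consequent design and so form a phrase group.

phrase group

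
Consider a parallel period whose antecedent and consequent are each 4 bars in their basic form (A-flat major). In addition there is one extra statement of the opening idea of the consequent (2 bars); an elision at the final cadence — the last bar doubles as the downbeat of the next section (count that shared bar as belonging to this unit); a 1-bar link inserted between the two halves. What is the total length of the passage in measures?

Basic parallel period: 4 + 4 = 8 bars.
8 (basic form) + 2 (extra statement) + 1 (link) = 11.
The elision shares a bar with the next section but does not change this unit's count.

11 measures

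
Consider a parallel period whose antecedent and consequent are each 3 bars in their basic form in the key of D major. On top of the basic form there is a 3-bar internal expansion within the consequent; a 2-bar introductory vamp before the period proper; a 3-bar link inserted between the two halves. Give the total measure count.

14 measures

Basic parallel period: 3 + 3 = 6 bars.
6 (basic form) + 3 (internal expansion) + 2 (introduction) + 3 (link) = 14.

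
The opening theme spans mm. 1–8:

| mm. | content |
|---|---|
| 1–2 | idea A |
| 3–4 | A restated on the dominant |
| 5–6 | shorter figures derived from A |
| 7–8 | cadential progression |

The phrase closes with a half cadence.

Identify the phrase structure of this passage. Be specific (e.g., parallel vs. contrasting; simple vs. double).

Basic idea (mm. 1-2) + its repetition (bars 3–4) form the presentation; fragmentation and cadence (measures 5–8) form the continuation — the 8-bar whole is a sentence.

sentence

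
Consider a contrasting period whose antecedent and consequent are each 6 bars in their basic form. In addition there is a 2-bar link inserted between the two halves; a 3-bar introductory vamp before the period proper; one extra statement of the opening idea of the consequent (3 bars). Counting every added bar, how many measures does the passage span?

Basic contrasting period: 6 + 6 = 12 bars.
12 (basic form) + 2 (link) + 3 (introduction) + 3 (extra statement) = 20.

20 measures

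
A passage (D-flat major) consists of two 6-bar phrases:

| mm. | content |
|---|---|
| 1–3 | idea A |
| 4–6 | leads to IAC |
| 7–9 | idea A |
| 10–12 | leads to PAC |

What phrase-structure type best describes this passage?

parallel period

Phrase 1 ends with an imperfect authentic cadence (weaker) and phrase 2 with a perfect authentic cadence (stronger): antecedent + consequent = a period.
The two phrases open with the same material (A / A), so the period is parallel.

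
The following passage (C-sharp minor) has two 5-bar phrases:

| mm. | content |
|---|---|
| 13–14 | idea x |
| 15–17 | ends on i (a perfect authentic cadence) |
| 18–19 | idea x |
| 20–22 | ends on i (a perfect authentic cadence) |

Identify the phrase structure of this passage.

repeated phrase

Both phrases have the same opening (x) and the same cadence (perfect authentic cadence): the second is a restatement, not a consequent, so this is a repeated phrase rather than a period.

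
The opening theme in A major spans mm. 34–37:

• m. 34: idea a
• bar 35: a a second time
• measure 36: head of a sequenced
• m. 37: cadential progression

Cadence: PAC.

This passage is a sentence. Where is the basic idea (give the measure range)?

measures 34–34

The presentation of a sentence is the basic idea (m. 34) plus its repetition (m. 35); the basic idea is therefore measure 34.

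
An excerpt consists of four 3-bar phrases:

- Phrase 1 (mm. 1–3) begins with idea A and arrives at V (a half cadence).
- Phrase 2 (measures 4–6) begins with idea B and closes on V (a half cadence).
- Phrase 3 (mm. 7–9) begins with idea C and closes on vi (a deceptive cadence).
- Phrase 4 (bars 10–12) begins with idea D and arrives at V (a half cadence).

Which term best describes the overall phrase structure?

Phrase 4 ends with a half cadence, no stronger than phrase 2's half cadence, so the four phrases do not form a double period; nor do phrases 3–4 duplicate 1–2, so it is not a repeated period. With no phrase reaching a conclusive cadence, the passage is a phrase group.

phrase group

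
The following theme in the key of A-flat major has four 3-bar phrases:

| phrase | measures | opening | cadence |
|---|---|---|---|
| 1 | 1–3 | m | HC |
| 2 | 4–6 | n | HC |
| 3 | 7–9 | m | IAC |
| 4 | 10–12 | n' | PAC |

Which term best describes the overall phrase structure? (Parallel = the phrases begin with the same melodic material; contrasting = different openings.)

parallel double period

Four phrases in two halves: the first half (mm. 1-6) ends with a half cadence, the second (measures 7–12) with a perfect authentic cadence — a large antecedent–consequent pair, i.e. a double period.
Phrase 3 begins with the same material as phrase 1, making it parallel.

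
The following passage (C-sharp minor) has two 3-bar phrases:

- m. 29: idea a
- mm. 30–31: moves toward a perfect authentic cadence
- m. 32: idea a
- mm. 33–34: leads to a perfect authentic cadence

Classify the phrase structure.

repeated phrase

Both phrases have the same opening (a) and the same cadence (perfect authentic cadence): the second is a restatement, not a consequent, so this is a repeated phrase rather than a period.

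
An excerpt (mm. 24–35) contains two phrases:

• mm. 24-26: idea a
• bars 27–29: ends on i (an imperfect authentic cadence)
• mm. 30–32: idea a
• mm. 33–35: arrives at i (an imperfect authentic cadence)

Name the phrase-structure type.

repeated phrase

Both phrases have the same opening (a) and the same cadence (imperfect authentic cadence): the second is a restatement, not a consequent, so this is a repeated phrase rather than a period.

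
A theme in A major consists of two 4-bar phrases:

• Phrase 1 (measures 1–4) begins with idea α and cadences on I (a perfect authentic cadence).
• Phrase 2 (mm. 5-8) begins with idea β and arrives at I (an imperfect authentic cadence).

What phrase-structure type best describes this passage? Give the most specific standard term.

The second phrase closes with an imperfect authentic cadence, which is not stronger than the first phrase's perfect authentic cadence; without a weak→strong cadential pair there is no antecedent–consequent relationship, so this is a phrase group rather than a period.

phrase group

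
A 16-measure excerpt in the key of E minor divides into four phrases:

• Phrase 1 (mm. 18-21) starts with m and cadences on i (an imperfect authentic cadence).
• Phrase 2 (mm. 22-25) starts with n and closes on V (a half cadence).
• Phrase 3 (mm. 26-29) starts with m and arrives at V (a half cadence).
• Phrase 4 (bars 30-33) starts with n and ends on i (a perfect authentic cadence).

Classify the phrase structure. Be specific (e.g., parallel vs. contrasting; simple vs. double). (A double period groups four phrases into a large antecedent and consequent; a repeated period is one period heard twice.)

Four phrases in two halves: the first half (mm. 18–25) ends with a half cadence, the second (measures 26-33) with a perfect authentic cadence — a large antecedent–consequent pair, i.e. a double period.
Phrase 3 begins with the same material as phrase 1, making it parallel.

parallel double period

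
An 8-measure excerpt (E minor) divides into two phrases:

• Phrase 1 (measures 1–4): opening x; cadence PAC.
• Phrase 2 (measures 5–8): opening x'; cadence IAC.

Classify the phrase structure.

phrase group

The second phrase closes with an imperfect authentic cadence, which is not stronger than the first phrase's perfect authentic cadence; without a weak→strong cadential pair there is no antecedent–consequent relationship, so this is a phrase group rather than a period.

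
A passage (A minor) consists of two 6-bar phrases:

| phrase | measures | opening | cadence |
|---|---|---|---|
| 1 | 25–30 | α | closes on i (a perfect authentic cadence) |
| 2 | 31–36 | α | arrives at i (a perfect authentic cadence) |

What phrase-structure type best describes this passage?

repeated phrase

Both phrases have the same opening (α) and the same cadence (perfect authentic cadence): the second is a restatement, not a consequent, so this is a repeated phrase rather than a period.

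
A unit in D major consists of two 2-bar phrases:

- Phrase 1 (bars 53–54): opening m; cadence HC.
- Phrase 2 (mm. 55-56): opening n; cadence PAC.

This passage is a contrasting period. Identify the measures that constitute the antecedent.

The antecedent is the phrase ending with the weaker cadence (half cadence, phrase 1) and the consequent the one ending more conclusively (perfect authentic cadence, phrase 2); the antecedent is measures 53–54.

measures 53–54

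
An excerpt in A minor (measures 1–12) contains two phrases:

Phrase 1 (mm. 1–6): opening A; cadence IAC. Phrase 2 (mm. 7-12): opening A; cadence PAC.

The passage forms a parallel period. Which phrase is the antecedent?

The phrase ending with the weaker cadence (imperfect authentic cadence) is the antecedent; the one ending more conclusively (perfect authentic cadence) is the consequent. The antecedent is phrase 1.

phrase 1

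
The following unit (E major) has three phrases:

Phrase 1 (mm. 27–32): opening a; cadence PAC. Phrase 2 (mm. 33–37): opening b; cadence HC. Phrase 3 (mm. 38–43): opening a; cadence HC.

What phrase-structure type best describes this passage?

The final phrase closes with a half cadence, which is not stronger than the preceding half cadence; the 3 phrases lack an overall antecedent–consequent design and so form a phrase group.

phrase group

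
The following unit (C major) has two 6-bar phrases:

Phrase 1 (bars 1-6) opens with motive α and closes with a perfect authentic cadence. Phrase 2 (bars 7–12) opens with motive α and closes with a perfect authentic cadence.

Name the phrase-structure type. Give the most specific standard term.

repeated phrase

Both phrases have the same opening (α) and the same cadence (perfect authentic cadence): the second is a restatement, not a consequent, so this is a repeated phrase rather than a period.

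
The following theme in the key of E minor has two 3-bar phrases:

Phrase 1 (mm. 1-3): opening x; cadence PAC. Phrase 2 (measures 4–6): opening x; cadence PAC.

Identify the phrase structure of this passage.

repeated phrase

Both phrases have the same opening (x) and the same cadence (perfect authentic cadence): the second is a restatement, not a consequent, so this is a repeated phrase rather than a period.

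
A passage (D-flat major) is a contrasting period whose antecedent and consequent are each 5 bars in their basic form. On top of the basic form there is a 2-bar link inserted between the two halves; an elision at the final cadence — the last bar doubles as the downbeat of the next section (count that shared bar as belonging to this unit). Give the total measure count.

12 measures

Basic contrasting period: 5 + 5 = 10 bars.
10 (basic form) + 2 (link) = 12.
The elision shares a bar with the next section but does not change this unit's count.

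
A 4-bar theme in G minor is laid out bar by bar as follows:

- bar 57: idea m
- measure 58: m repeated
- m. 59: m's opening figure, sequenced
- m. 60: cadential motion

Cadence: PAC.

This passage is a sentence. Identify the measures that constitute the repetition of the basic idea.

measures 58–58

The presentation of a sentence is the basic idea (measure 57) plus its repetition (measure 58); the repetition of the basic idea is therefore bar 58.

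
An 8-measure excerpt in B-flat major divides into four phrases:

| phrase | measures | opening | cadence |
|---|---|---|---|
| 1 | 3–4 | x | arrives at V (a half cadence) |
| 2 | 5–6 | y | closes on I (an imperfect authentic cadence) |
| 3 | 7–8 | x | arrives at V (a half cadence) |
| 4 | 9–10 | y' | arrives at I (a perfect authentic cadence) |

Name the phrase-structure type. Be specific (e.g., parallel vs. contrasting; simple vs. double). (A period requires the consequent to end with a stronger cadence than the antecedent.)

Four phrases in two halves: the first half (mm. 3-6) ends with an imperfect authentic cadence, the second (mm. 7-10) with a perfect authentic cadence — a large antecedent–consequent pair, i.e. a double period.
Phrase 3 begins with the same material as phrase 1, making it parallel.

parallel double period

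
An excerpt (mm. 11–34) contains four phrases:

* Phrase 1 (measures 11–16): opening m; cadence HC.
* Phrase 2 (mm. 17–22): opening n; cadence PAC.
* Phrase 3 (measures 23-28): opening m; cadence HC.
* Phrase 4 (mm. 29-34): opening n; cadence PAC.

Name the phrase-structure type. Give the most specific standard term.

repeated period

The cadence pattern HC–PAC–HC–PAC is weak–strong twice, and phrases 3–4 restate phrases 1–2: a period heard twice, not a double period (which would end weakly at phrase 2).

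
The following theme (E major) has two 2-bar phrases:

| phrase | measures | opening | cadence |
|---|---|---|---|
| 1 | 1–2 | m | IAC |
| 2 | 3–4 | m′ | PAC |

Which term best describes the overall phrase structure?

parallel period

Phrase 1 ends with an imperfect authentic cadence (weaker) and phrase 2 with a perfect authentic cadence (stronger): antecedent + consequent = a period.
The two phrases open with the same material (m / m′), so the period is parallel.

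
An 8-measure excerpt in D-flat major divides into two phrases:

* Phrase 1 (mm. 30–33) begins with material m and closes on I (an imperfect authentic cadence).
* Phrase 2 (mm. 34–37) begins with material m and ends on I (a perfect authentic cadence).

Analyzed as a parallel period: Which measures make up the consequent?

measures 34–37

The antecedent is the phrase ending with the weaker cadence (imperfect authentic cadence, phrase 1) and the consequent the one ending more conclusively (perfect authentic cadence, phrase 2); the consequent is mm. 34–37.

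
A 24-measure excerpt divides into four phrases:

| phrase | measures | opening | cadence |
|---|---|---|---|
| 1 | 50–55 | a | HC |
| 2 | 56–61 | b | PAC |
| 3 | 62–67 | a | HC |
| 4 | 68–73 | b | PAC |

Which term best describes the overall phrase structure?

repeated period

The cadence pattern HC–PAC–HC–PAC is weak–strong twice, and phrases 3–4 restate phrases 1–2: a period heard twice, not a double period (which would end weakly at phrase 2).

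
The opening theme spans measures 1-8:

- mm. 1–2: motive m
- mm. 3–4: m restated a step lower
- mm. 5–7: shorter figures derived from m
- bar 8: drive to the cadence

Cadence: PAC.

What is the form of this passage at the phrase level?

sentence

Basic idea (bars 1–2) + its repetition (mm. 3-4) form the presentation; fragmentation and cadence (bars 5-8) form the continuation — the 8-bar whole is a sentence.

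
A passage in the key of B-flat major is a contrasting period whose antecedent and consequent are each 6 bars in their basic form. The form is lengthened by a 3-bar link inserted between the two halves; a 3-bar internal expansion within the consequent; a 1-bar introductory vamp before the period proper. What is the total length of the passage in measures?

Basic contrasting period: 6 + 6 = 12 bars.
12 (basic form) + 3 (link) + 3 (internal expansion) + 1 (introduction) = 19.

19 measures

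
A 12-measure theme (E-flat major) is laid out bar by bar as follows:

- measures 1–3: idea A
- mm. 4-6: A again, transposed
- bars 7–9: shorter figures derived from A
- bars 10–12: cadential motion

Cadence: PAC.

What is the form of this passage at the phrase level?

sentence

Basic idea (bars 1–3) + its repetition (mm. 4–6) form the presentation; fragmentation and cadence (mm. 7-12) form the continuation — the 12-bar whole is a sentence.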